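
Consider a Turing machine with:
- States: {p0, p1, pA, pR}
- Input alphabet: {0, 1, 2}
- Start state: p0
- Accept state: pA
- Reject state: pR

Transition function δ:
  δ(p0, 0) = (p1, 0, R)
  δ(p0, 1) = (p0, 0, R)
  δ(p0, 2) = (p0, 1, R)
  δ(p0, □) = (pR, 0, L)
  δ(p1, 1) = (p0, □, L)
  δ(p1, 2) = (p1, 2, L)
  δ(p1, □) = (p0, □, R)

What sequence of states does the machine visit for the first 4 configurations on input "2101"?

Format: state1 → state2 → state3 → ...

Execution trace:
Initial: [p0]2101
Step 1: δ(p0, 2) = (p0, 1, R) → 1[p0]101
Step 2: δ(p0, 1) = (p0, 0, R) → 10[p0]01
Step 3: δ(p0, 0) = (p1, 0, R) → 100[p1]1

State sequence: p0 → p0 → p0 → p1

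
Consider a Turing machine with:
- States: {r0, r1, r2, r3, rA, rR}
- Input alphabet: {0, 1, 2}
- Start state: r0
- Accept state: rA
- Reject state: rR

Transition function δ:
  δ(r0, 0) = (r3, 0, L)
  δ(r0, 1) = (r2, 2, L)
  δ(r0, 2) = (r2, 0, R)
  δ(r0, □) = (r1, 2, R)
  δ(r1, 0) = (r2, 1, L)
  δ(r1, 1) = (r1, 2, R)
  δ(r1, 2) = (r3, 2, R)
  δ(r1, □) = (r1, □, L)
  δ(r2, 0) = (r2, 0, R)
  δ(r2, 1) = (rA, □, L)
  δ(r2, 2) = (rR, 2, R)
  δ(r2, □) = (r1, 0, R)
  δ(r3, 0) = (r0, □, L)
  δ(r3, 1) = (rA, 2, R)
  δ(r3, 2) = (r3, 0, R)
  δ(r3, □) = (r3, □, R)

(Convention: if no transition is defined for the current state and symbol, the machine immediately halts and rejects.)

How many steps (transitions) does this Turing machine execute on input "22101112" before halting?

Execution trace:
Initial: [r0]22101112
Step 1: δ(r0, 2) = (r2, 0, R) → 0[r2]2101112
Step 2: δ(r2, 2) = (rR, 2, R) → 02[rR]101112

The machine reaches the reject state rR and halts.

The machine executed 2 steps before halting.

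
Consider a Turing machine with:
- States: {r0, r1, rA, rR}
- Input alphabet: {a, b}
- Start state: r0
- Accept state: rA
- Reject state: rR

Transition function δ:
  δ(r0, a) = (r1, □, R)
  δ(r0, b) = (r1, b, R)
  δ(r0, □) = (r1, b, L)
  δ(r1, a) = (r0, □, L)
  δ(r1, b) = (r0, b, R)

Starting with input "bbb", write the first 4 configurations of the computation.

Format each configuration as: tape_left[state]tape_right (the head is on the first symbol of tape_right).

Transitions applied:
Step 1: δ(r0, b) = (r1, b, R)
Step 2: δ(r1, b) = (r0, b, R)
Step 3: δ(r0, b) = (r1, b, R)

The first 4 configurations are:
[r0]bbb ⊢ b[r1]bb ⊢ bb[r0]b ⊢ bbb[r1]□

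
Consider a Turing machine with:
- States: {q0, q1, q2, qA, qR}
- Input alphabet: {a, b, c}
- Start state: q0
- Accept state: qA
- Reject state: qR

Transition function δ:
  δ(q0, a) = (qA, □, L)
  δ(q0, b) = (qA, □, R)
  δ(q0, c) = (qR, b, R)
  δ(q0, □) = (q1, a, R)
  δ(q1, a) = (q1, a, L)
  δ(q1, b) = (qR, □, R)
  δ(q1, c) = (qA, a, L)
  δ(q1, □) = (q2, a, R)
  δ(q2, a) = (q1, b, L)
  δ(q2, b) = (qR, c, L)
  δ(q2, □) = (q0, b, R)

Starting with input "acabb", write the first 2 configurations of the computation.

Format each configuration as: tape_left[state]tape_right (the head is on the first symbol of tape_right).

Transitions applied:
Step 1: δ(q0, a) = (qA, □, L)

The first 2 configurations are:
[q0]acabb ⊢ [qA]□□cabb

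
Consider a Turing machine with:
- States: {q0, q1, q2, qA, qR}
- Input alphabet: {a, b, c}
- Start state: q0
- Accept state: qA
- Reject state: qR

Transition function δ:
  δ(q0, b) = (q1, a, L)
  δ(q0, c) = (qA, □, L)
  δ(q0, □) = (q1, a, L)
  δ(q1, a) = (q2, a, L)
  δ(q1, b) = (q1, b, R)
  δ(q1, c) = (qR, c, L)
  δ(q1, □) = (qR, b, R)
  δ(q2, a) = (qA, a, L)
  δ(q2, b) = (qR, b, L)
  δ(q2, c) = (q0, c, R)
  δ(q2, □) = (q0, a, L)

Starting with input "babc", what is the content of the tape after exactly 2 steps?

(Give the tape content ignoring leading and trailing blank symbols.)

Execution trace:
Initial: [q0]babc
Step 1: δ(q0, b) = (q1, a, L) → [q1]□aabc
Step 2: δ(q1, □) = (qR, b, R) → b[qR]aabc

The machine reaches the reject state qR and halts.

After 2 steps, the tape (ignoring leading/trailing blanks) is: baabc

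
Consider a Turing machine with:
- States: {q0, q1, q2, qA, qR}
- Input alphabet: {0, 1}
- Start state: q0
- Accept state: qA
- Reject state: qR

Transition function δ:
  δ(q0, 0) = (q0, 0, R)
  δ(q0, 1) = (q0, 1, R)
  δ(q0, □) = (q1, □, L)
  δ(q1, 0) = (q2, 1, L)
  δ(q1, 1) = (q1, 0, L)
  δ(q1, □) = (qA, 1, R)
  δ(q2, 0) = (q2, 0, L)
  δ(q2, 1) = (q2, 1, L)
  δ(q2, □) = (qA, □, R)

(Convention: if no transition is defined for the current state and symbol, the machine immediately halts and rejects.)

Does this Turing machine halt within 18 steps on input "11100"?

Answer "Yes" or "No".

Execution trace:
Initial: [q0]11100
Step 1: δ(q0, 1) = (q0, 1, R) → 1[q0]1100
Step 2: δ(q0, 1) = (q0, 1, R) → 11[q0]100
Step 3: δ(q0, 1) = (q0, 1, R) → 111[q0]00
Step 4: δ(q0, 0) = (q0, 0, R) → 1110[q0]0
Step 5: δ(q0, 0) = (q0, 0, R) → 11100[q0]□
Step 6: δ(q0, □) = (q1, □, L) → 1110[q1]0□
Step 7: δ(q1, 0) = (q2, 1, L) → 111[q2]01□
Step 8: δ(q2, 0) = (q2, 0, L) → 11[q2]101□
Step 9: δ(q2, 1) = (q2, 1, L) → 1[q2]1101□
Step 10: δ(q2, 1) = (q2, 1, L) → [q2]11101□
Step 11: δ(q2, 1) = (q2, 1, L) → [q2]□11101□
Step 12: δ(q2, □) = (qA, □, R) → □[qA]11101□

The machine reaches the accept state qA and halts.
The machine halted after 12 steps (within the 18-step bound).

Answer: Yes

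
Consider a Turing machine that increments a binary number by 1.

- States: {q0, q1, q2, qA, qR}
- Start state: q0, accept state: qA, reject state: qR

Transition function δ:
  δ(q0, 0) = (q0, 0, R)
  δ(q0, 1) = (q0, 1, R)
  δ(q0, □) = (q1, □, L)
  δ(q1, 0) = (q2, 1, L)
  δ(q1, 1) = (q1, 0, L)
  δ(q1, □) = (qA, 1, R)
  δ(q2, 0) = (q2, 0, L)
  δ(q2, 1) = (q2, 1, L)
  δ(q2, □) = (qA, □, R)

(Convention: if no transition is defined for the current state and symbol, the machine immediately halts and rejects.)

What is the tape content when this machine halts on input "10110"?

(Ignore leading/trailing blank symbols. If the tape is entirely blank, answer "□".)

Execution trace:
Initial: [q0]10110
Step 1: δ(q0, 1) = (q0, 1, R) → 1[q0]0110
Step 2: δ(q0, 0) = (q0, 0, R) → 10[q0]110
Step 3: δ(q0, 1) = (q0, 1, R) → 101[q0]10
Step 4: δ(q0, 1) = (q0, 1, R) → 1011[q0]0
Step 5: δ(q0, 0) = (q0, 0, R) → 10110[q0]□
Step 6: δ(q0, □) = (q1, □, L) → 1011[q1]0□
Step 7: δ(q1, 0) = (q2, 1, L) → 101[q2]11□
Step 8: δ(q2, 1) = (q2, 1, L) → 10[q2]111□
Step 9: δ(q2, 1) = (q2, 1, L) → 1[q2]0111□
Step 10: δ(q2, 0) = (q2, 0, L) → [q2]10111□
Step 11: δ(q2, 1) = (q2, 1, L) → [q2]□10111□
Step 12: δ(q2, □) = (qA, □, R) → □[qA]10111□

The machine reaches the accept state qA and halts.

Final tape (ignoring leading/trailing blanks): 10111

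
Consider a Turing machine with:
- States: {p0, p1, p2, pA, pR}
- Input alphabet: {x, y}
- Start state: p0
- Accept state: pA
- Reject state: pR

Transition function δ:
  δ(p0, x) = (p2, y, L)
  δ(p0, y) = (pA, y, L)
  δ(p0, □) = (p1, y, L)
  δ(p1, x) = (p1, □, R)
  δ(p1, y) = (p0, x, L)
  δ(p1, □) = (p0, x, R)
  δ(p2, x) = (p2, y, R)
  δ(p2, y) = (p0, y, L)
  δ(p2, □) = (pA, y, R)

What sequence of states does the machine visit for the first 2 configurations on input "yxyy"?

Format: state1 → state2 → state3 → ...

Execution trace:
Initial: [p0]yxyy
Step 1: δ(p0, y) = (pA, y, L) → [pA]□yxyy

The machine reaches the accept state pA and halts.

State sequence: p0 → pA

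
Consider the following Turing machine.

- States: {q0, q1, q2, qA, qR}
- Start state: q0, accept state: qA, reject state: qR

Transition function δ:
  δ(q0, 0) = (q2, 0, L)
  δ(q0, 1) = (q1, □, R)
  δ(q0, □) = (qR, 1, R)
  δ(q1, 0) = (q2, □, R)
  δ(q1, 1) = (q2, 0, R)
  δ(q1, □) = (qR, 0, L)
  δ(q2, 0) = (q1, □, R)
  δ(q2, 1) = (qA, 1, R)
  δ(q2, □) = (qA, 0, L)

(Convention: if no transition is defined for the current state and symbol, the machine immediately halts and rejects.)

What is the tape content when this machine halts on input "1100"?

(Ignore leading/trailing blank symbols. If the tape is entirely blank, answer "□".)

Execution trace:
Initial: [q0]1100
Step 1: δ(q0, 1) = (q1, □, R) → □[q1]100
Step 2: δ(q1, 1) = (q2, 0, R) → □0[q2]00
Step 3: δ(q2, 0) = (q1, □, R) → □0□[q1]0
Step 4: δ(q1, 0) = (q2, □, R) → □0□□[q2]□
Step 5: δ(q2, □) = (qA, 0, L) → □0□[qA]□0

The machine reaches the accept state qA and halts.

Final tape (ignoring leading/trailing blanks): 0□□0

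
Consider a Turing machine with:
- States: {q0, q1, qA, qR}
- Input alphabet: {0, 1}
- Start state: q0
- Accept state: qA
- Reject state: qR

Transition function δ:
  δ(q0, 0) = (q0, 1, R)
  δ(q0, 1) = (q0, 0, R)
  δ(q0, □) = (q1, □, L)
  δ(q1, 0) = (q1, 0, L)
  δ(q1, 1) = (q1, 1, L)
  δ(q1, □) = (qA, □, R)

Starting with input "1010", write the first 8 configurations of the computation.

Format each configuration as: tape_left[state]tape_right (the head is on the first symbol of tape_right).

Transitions applied:
Step 1: δ(q0, 1) = (q0, 0, R)
Step 2: δ(q0, 0) = (q0, 1, R)
Step 3: δ(q0, 1) = (q0, 0, R)
Step 4: δ(q0, 0) = (q0, 1, R)
Step 5: δ(q0, □) = (q1, □, L)
Step 6: δ(q1, 1) = (q1, 1, L)
Step 7: δ(q1, 0) = (q1, 0, L)

The first 8 configurations are:
[q0]1010 ⊢ 0[q0]010 ⊢ 01[q0]10 ⊢ 010[q0]0 ⊢ 0101[q0]□ ⊢ 010[q1]1□ ⊢ 01[q1]01□ ⊢ 0[q1]101□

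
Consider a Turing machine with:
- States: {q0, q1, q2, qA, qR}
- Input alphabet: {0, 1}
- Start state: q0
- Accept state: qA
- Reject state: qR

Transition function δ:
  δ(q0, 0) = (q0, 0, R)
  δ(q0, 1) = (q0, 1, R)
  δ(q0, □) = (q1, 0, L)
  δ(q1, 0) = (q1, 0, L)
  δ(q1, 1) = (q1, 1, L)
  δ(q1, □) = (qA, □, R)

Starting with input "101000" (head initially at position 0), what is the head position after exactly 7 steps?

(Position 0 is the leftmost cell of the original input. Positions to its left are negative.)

Execution trace (head position shown):
Step 0: [q0]101000  (head at position 0)
Step 1: move right → 1[q0]01000  (head at position 1)
Step 2: move right → 10[q0]1000  (head at position 2)
Step 3: move right → 101[q0]000  (head at position 3)
Step 4: move right → 1010[q0]00  (head at position 4)
Step 5: move right → 10100[q0]0  (head at position 5)
Step 6: move right → 101000[q0]□  (head at position 6)
Step 7: move left → 10100[q1]00  (head at position 5)

After 7 steps, the head is at position 5.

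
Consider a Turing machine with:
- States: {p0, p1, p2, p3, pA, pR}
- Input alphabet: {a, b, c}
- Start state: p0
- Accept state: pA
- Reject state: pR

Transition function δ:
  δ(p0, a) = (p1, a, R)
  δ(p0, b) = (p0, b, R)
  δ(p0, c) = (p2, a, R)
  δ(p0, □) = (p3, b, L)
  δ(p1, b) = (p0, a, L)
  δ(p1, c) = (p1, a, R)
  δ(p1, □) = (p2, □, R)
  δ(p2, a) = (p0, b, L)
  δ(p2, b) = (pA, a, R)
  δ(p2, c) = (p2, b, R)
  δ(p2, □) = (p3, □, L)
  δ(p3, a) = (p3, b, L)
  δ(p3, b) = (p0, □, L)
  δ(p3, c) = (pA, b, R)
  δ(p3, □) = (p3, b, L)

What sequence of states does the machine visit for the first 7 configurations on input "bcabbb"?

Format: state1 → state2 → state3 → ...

Execution trace:
Initial: [p0]bcabbb
Step 1: δ(p0, b) = (p0, b, R) → b[p0]cabbb
Step 2: δ(p0, c) = (p2, a, R) → ba[p2]abbb
Step 3: δ(p2, a) = (p0, b, L) → b[p0]abbbb
Step 4: δ(p0, a) = (p1, a, R) → ba[p1]bbbb
Step 5: δ(p1, b) = (p0, a, L) → b[p0]aabbb
Step 6: δ(p0, a) = (p1, a, R) → ba[p1]abbb

No transition is defined for δ(p1, a). By convention the machine halts and rejects.

State sequence: p0 → p0 → p2 → p0 → p1 → p0 → p1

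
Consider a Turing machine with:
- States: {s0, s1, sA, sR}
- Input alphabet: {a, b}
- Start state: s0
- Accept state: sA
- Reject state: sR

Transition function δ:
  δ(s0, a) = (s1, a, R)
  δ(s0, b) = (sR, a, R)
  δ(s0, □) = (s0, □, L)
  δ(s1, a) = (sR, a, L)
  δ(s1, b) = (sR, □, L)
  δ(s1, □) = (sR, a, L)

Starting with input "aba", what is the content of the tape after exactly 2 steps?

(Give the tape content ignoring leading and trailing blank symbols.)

Execution trace:
Initial: [s0]aba
Step 1: δ(s0, a) = (s1, a, R) → a[s1]ba
Step 2: δ(s1, b) = (sR, □, L) → [sR]a□a

The machine reaches the reject state sR and halts.

After 2 steps, the tape (ignoring leading/trailing blanks) is: a□a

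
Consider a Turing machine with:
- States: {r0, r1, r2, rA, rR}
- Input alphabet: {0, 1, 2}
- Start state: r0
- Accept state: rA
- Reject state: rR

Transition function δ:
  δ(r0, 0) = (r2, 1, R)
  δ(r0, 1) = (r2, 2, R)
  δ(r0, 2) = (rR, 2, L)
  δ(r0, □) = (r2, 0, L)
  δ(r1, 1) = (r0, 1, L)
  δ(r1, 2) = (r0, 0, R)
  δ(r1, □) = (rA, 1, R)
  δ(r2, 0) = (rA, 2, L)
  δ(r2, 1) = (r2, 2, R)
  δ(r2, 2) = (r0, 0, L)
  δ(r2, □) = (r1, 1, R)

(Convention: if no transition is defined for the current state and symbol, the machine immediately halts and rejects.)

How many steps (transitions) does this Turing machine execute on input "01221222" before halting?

Execution trace:
Initial: [r0]01221222
Step 1: δ(r0, 0) = (r2, 1, R) → 1[r2]1221222
Step 2: δ(r2, 1) = (r2, 2, R) → 12[r2]221222
Step 3: δ(r2, 2) = (r0, 0, L) → 1[r0]2021222
Step 4: δ(r0, 2) = (rR, 2, L) → [rR]12021222

The machine reaches the reject state rR and halts.

The machine executed 4 steps before halting.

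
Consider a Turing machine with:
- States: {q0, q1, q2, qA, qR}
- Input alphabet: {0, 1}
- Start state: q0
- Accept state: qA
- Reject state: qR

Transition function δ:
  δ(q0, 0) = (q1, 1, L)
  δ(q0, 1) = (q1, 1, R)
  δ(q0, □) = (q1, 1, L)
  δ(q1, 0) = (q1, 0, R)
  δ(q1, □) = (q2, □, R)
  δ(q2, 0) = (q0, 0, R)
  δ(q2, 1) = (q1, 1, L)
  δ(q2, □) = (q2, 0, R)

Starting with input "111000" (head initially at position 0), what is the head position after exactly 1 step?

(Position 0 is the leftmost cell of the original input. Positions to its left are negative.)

Execution trace (head position shown):
Step 0: [q0]111000  (head at position 0)
Step 1: move right → 1[q1]11000  (head at position 1)

After 1 step, the head is at position 1.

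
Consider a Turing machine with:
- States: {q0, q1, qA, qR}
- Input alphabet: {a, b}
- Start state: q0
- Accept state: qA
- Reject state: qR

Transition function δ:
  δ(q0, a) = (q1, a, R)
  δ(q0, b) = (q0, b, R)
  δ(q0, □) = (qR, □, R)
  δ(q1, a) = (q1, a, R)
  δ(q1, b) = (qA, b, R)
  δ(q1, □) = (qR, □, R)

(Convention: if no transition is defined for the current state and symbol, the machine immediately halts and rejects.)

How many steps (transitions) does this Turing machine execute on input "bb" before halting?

Execution trace:
Initial: [q0]bb
Step 1: δ(q0, b) = (q0, b, R) → b[q0]b
Step 2: δ(q0, b) = (q0, b, R) → bb[q0]□
Step 3: δ(q0, □) = (qR, □, R) → bb□[qR]□

The machine reaches the reject state qR and halts.

The machine executed 3 steps before halting.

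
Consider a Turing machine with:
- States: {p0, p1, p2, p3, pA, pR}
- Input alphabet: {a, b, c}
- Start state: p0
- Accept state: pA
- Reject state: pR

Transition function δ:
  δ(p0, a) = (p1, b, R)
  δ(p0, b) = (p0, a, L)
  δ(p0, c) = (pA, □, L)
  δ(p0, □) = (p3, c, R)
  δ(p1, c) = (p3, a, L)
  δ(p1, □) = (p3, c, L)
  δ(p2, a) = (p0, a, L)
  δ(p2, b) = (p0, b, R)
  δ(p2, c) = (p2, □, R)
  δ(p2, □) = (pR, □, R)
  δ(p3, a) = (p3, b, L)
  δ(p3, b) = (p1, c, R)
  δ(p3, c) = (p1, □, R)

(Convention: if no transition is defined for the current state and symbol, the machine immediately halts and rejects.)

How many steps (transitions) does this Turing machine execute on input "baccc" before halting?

Execution trace:
Initial: [p0]baccc
Step 1: δ(p0, b) = (p0, a, L) → [p0]□aaccc
Step 2: δ(p0, □) = (p3, c, R) → c[p3]aaccc
Step 3: δ(p3, a) = (p3, b, L) → [p3]cbaccc
Step 4: δ(p3, c) = (p1, □, R) → □[p1]baccc

No transition is defined for δ(p1, b). By convention the machine halts and rejects.

The machine executed 4 steps before halting.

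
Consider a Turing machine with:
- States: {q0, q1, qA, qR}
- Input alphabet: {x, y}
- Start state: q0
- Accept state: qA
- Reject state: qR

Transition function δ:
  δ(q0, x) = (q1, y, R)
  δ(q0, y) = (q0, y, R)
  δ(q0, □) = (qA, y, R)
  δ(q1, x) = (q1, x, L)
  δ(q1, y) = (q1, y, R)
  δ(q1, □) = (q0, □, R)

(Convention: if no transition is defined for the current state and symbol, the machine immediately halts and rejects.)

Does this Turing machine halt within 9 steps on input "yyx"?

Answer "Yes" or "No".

Execution trace:
Initial: [q0]yyx
Step 1: δ(q0, y) = (q0, y, R) → y[q0]yx
Step 2: δ(q0, y) = (q0, y, R) → yy[q0]x
Step 3: δ(q0, x) = (q1, y, R) → yyy[q1]□
Step 4: δ(q1, □) = (q0, □, R) → yyy□[q0]□
Step 5: δ(q0, □) = (qA, y, R) → yyy□y[qA]□

The machine reaches the accept state qA and halts.
The machine halted after 5 steps (within the 9-step bound).

Answer: Yes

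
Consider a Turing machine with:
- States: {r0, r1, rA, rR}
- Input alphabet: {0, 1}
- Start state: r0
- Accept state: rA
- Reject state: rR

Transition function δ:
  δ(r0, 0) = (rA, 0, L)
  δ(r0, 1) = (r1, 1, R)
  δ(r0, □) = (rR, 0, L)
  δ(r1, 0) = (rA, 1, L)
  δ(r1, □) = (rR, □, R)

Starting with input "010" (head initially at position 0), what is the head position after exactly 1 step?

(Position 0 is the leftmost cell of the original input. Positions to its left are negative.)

Execution trace (head position shown):
Step 0: [r0]010  (head at position 0)
Step 1: move left → [rA]□010  (head at position -1)

After 1 step, the head is at position -1.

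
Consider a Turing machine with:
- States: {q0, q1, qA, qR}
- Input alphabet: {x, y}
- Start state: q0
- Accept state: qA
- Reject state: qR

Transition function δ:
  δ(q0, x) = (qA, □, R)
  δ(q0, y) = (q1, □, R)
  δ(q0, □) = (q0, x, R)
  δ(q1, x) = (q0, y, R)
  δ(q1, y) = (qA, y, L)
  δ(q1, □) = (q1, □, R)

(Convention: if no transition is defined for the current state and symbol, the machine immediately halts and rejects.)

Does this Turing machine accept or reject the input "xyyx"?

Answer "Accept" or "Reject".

Execution trace:
Initial: [q0]xyyx
Step 1: δ(q0, x) = (qA, □, R) → □[qA]yyx

The machine reaches the accept state qA and halts.

Answer: Accept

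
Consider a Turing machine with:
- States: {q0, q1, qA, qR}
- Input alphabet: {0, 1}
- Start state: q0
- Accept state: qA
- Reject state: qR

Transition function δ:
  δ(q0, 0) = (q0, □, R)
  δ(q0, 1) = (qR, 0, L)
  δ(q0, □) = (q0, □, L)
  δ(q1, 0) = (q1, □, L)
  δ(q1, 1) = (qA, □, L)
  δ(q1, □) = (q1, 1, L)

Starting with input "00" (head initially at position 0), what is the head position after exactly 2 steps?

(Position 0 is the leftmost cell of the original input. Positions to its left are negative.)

Execution trace (head position shown):
Step 0: [q0]00  (head at position 0)
Step 1: move right → □[q0]0  (head at position 1)
Step 2: move right → □□[q0]□  (head at position 2)

After 2 steps, the head is at position 2.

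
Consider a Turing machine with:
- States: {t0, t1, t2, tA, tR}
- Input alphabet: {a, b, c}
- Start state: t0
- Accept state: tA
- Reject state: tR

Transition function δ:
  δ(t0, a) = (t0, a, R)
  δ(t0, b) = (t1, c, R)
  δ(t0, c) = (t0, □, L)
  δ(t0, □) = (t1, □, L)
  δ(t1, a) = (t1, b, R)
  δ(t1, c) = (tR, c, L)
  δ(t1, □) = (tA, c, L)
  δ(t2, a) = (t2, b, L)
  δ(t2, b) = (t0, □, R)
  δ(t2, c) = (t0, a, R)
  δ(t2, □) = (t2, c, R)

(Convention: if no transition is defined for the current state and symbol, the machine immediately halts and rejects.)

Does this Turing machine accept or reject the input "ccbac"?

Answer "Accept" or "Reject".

Execution trace:
Initial: [t0]ccbac
Step 1: δ(t0, c) = (t0, □, L) → [t0]□□cbac
Step 2: δ(t0, □) = (t1, □, L) → [t1]□□□cbac
Step 3: δ(t1, □) = (tA, c, L) → [tA]□c□□cbac

The machine reaches the accept state tA and halts.

Answer: Accept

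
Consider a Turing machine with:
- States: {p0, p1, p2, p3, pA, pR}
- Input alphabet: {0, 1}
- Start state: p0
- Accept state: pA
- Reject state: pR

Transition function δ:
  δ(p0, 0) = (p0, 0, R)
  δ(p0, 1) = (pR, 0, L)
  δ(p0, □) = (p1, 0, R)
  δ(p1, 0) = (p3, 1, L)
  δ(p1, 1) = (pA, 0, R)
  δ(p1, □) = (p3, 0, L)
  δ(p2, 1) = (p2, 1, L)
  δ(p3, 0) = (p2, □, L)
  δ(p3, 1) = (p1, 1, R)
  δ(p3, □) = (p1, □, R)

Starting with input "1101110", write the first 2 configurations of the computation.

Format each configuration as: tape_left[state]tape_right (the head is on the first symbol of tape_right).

Transitions applied:
Step 1: δ(p0, 1) = (pR, 0, L)

The first 2 configurations are:
[p0]1101110 ⊢ [pR]□0101110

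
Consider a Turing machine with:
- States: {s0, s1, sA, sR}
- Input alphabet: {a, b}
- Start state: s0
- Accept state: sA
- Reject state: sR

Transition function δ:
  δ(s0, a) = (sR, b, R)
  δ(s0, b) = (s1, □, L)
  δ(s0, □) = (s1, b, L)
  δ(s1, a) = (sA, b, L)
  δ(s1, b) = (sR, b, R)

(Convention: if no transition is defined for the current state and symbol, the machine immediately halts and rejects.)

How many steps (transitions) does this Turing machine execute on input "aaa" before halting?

Execution trace:
Initial: [s0]aaa
Step 1: δ(s0, a) = (sR, b, R) → b[sR]aa

The machine reaches the reject state sR and halts.

The machine executed 1 step before halting.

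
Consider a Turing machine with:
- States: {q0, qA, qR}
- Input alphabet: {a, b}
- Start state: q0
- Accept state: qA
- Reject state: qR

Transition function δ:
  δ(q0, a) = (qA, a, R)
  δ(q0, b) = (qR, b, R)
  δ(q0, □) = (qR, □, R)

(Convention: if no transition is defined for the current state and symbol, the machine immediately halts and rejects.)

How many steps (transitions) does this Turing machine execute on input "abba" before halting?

Execution trace:
Initial: [q0]abba
Step 1: δ(q0, a) = (qA, a, R) → a[qA]bba

The machine reaches the accept state qA and halts.

The machine executed 1 step before halting.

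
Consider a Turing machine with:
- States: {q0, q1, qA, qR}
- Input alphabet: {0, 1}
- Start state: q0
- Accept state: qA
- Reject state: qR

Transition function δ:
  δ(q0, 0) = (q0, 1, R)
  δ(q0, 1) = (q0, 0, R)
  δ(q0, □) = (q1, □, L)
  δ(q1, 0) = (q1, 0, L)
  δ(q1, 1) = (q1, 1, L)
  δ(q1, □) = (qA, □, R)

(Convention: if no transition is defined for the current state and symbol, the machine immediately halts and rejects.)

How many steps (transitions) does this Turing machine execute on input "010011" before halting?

Execution trace:
Initial: [q0]010011
Step 1: δ(q0, 0) = (q0, 1, R) → 1[q0]10011
Step 2: δ(q0, 1) = (q0, 0, R) → 10[q0]0011
Step 3: δ(q0, 0) = (q0, 1, R) → 101[q0]011
Step 4: δ(q0, 0) = (q0, 1, R) → 1011[q0]11
Step 5: δ(q0, 1) = (q0, 0, R) → 10110[q0]1
Step 6: δ(q0, 1) = (q0, 0, R) → 101100[q0]□
Step 7: δ(q0, □) = (q1, □, L) → 10110[q1]0□
Step 8: δ(q1, 0) = (q1, 0, L) → 1011[q1]00□
Step 9: δ(q1, 0) = (q1, 0, L) → 101[q1]100□
Step 10: δ(q1, 1) = (q1, 1, L) → 10[q1]1100□
Step 11: δ(q1, 1) = (q1, 1, L) → 1[q1]01100□
Step 12: δ(q1, 0) = (q1, 0, L) → [q1]101100□
Step 13: δ(q1, 1) = (q1, 1, L) → [q1]□101100□
Step 14: δ(q1, □) = (qA, □, R) → □[qA]101100□

The machine reaches the accept state qA and halts.

The machine executed 14 steps before halting.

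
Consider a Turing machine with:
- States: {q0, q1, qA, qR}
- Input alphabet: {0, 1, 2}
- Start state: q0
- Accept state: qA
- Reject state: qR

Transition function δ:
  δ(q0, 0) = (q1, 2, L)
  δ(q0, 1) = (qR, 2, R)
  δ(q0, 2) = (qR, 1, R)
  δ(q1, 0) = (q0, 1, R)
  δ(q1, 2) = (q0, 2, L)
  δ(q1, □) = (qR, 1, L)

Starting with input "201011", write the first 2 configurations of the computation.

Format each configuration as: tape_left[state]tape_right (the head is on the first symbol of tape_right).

Transitions applied:
Step 1: δ(q0, 2) = (qR, 1, R)

The first 2 configurations are:
[q0]201011 ⊢ 1[qR]01011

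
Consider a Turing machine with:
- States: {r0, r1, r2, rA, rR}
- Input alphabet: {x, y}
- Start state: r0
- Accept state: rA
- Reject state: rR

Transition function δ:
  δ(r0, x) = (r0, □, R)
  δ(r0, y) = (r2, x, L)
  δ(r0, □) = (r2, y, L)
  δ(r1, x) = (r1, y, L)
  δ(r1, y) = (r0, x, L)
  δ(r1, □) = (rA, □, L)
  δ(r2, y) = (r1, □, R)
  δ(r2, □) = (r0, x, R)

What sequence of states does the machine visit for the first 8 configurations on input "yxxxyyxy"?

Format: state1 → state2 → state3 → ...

Execution trace:
Initial: [r0]yxxxyyxy
Step 1: δ(r0, y) = (r2, x, L) → [r2]□xxxxyyxy
Step 2: δ(r2, □) = (r0, x, R) → x[r0]xxxxyyxy
Step 3: δ(r0, x) = (r0, □, R) → x□[r0]xxxyyxy
Step 4: δ(r0, x) = (r0, □, R) → x□□[r0]xxyyxy
Step 5: δ(r0, x) = (r0, □, R) → x□□□[r0]xyyxy
Step 6: δ(r0, x) = (r0, □, R) → x□□□□[r0]yyxy
Step 7: δ(r0, y) = (r2, x, L) → x□□□[r2]□xyxy

State sequence: r0 → r2 → r0 → r0 → r0 → r0 → r0 → r2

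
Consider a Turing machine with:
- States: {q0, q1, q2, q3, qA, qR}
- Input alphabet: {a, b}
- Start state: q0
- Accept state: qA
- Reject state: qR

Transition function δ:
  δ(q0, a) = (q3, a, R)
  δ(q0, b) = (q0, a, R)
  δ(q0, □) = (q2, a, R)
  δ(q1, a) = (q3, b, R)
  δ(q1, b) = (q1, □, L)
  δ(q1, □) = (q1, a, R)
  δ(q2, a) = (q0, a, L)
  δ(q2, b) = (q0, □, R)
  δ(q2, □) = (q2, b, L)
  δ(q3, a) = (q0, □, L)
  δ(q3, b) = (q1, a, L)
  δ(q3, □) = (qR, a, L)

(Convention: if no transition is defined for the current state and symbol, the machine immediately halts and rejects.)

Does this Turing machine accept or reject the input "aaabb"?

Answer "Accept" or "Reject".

Execution trace:
Initial: [q0]aaabb
Step 1: δ(q0, a) = (q3, a, R) → a[q3]aabb
Step 2: δ(q3, a) = (q0, □, L) → [q0]a□abb
Step 3: δ(q0, a) = (q3, a, R) → a[q3]□abb
Step 4: δ(q3, □) = (qR, a, L) → [qR]aaabb

The machine reaches the reject state qR and halts.

Answer: Reject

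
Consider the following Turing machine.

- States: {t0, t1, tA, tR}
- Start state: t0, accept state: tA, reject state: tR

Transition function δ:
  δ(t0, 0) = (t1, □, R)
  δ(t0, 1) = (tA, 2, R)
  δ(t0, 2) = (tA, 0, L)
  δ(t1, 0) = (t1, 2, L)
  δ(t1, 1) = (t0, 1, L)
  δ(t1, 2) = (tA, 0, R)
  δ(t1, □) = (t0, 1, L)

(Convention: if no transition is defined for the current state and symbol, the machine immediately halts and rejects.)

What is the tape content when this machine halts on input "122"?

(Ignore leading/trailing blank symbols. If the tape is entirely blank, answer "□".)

Execution trace:
Initial: [t0]122
Step 1: δ(t0, 1) = (tA, 2, R) → 2[tA]22

The machine reaches the accept state tA and halts.

Final tape (ignoring leading/trailing blanks): 222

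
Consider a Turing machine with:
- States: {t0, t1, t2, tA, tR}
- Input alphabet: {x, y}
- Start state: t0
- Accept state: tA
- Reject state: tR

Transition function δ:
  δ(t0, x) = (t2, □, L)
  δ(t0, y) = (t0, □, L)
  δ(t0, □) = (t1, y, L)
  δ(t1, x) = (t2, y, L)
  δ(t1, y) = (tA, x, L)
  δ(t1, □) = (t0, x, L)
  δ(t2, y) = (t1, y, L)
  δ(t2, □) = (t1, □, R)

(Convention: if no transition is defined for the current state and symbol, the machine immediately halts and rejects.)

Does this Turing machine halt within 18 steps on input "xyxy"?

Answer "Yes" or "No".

Execution trace:
Initial: [t0]xyxy
Step 1: δ(t0, x) = (t2, □, L) → [t2]□□yxy
Step 2: δ(t2, □) = (t1, □, R) → □[t1]□yxy
Step 3: δ(t1, □) = (t0, x, L) → [t0]□xyxy
Step 4: δ(t0, □) = (t1, y, L) → [t1]□yxyxy
Step 5: δ(t1, □) = (t0, x, L) → [t0]□xyxyxy
Step 6: δ(t0, □) = (t1, y, L) → [t1]□yxyxyxy
Step 7: δ(t1, □) = (t0, x, L) → [t0]□xyxyxyxy
Step 8: δ(t0, □) = (t1, y, L) → [t1]□yxyxyxyxy
Step 9: δ(t1, □) = (t0, x, L) → [t0]□xyxyxyxyxy
Step 10: δ(t0, □) = (t1, y, L) → [t1]□yxyxyxyxyxy
Step 11: δ(t1, □) = (t0, x, L) → [t0]□xyxyxyxyxyxy
Step 12: δ(t0, □) = (t1, y, L) → [t1]□yxyxyxyxyxyxy
Step 13: δ(t1, □) = (t0, x, L) → [t0]□xyxyxyxyxyxyxy
Step 14: δ(t0, □) = (t1, y, L) → [t1]□yxyxyxyxyxyxyxy
Step 15: δ(t1, □) = (t0, x, L) → [t0]□xyxyxyxyxyxyxyxy
Step 16: δ(t0, □) = (t1, y, L) → [t1]□yxyxyxyxyxyxyxyxy
Step 17: δ(t1, □) = (t0, x, L) → [t0]□xyxyxyxyxyxyxyxyxy
Step 18: δ(t0, □) = (t1, y, L) → [t1]□yxyxyxyxyxyxyxyxyxy

The machine has not reached a halting state after 18 steps.
The machine did not halt within the 18-step bound.

Answer: No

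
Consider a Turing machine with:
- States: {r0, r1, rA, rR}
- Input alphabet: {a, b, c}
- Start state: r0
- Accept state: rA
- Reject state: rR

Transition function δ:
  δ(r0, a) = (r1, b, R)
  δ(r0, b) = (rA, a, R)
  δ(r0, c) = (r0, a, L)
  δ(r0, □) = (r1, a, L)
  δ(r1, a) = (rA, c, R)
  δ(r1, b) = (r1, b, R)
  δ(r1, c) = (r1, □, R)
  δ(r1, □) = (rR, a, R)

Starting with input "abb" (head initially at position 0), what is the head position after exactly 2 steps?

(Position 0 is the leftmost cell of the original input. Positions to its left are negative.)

Execution trace (head position shown):
Step 0: [r0]abb  (head at position 0)
Step 1: move right → b[r1]bb  (head at position 1)
Step 2: move right → bb[r1]b  (head at position 2)

After 2 steps, the head is at position 2.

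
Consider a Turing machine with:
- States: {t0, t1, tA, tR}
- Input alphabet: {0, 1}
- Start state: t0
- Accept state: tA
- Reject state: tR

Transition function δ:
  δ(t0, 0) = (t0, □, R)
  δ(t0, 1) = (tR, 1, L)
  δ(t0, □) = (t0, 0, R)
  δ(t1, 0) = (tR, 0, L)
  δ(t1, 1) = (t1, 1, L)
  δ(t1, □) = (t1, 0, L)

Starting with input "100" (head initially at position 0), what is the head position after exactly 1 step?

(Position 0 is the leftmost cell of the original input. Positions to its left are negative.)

Execution trace (head position shown):
Step 0: [t0]100  (head at position 0)
Step 1: move left → [tR]□100  (head at position -1)

After 1 step, the head is at position -1.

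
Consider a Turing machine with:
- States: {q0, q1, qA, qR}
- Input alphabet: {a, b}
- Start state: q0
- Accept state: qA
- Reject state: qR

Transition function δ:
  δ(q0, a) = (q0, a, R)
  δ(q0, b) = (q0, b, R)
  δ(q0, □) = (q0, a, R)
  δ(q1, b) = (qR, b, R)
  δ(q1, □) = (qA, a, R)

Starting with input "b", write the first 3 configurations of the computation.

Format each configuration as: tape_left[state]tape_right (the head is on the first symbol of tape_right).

Transitions applied:
Step 1: δ(q0, b) = (q0, b, R)
Step 2: δ(q0, □) = (q0, a, R)

The first 3 configurations are:
[q0]b ⊢ b[q0]□ ⊢ ba[q0]□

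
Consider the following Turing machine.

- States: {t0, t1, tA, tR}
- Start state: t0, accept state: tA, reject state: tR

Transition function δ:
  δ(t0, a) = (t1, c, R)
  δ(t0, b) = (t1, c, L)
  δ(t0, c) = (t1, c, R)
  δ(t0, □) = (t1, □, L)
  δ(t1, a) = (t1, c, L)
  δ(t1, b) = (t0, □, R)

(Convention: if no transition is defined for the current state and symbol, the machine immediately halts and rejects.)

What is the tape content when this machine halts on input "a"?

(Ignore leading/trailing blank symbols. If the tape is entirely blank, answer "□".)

Execution trace:
Initial: [t0]a
Step 1: δ(t0, a) = (t1, c, R) → c[t1]□

No transition is defined for δ(t1, □). By convention the machine halts and rejects.

Final tape (ignoring leading/trailing blanks): c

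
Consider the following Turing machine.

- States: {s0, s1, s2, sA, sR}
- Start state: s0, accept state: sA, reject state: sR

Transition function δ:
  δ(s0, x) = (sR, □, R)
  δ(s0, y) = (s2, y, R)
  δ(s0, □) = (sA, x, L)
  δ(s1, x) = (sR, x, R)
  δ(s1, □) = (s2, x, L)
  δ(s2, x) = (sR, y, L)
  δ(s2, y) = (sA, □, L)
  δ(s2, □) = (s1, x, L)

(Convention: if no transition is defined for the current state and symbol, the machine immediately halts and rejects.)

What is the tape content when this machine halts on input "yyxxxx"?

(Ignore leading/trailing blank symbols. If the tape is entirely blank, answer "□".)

Execution trace:
Initial: [s0]yyxxxx
Step 1: δ(s0, y) = (s2, y, R) → y[s2]yxxxx
Step 2: δ(s2, y) = (sA, □, L) → [sA]y□xxxx

The machine reaches the accept state sA and halts.

Final tape (ignoring leading/trailing blanks): y□xxxx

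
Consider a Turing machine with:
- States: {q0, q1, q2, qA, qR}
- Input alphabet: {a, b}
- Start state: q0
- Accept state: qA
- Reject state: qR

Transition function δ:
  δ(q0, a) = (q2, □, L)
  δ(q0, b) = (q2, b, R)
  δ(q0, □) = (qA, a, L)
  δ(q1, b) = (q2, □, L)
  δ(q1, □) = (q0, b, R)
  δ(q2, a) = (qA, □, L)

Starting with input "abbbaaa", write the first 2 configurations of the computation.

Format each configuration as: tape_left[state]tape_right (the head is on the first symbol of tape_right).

Transitions applied:
Step 1: δ(q0, a) = (q2, □, L)

The first 2 configurations are:
[q0]abbbaaa ⊢ [q2]□□bbbaaa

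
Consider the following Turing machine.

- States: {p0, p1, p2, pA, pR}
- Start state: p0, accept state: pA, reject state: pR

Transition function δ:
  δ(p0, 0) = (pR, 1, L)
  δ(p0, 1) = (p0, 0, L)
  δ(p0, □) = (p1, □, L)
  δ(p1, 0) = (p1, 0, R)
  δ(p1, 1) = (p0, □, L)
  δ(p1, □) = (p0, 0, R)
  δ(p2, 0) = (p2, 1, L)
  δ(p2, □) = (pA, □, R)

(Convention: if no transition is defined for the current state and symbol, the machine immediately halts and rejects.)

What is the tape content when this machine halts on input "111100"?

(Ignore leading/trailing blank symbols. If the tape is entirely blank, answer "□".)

Execution trace:
Initial: [p0]111100
Step 1: δ(p0, 1) = (p0, 0, L) → [p0]□011100
Step 2: δ(p0, □) = (p1, □, L) → [p1]□□011100
Step 3: δ(p1, □) = (p0, 0, R) → 0[p0]□011100
Step 4: δ(p0, □) = (p1, □, L) → [p1]0□011100
Step 5: δ(p1, 0) = (p1, 0, R) → 0[p1]□011100
Step 6: δ(p1, □) = (p0, 0, R) → 00[p0]011100
Step 7: δ(p0, 0) = (pR, 1, L) → 0[pR]0111100

The machine reaches the reject state pR and halts.

Final tape (ignoring leading/trailing blanks): 00111100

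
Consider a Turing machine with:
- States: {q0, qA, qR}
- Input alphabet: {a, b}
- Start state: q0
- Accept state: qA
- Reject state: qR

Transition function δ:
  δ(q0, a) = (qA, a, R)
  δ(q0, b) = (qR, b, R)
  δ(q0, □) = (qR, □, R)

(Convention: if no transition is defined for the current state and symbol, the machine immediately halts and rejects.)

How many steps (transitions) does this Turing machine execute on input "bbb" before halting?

Execution trace:
Initial: [q0]bbb
Step 1: δ(q0, b) = (qR, b, R) → b[qR]bb

The machine reaches the reject state qR and halts.

The machine executed 1 step before halting.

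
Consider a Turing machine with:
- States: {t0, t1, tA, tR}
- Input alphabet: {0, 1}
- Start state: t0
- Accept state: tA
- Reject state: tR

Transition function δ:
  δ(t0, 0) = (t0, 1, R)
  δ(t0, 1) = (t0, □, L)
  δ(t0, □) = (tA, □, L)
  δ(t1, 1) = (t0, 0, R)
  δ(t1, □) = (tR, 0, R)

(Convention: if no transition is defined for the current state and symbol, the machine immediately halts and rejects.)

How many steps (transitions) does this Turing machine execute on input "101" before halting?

Execution trace:
Initial: [t0]101
Step 1: δ(t0, 1) = (t0, □, L) → [t0]□□01
Step 2: δ(t0, □) = (tA, □, L) → [tA]□□□01

The machine reaches the accept state tA and halts.

The machine executed 2 steps before halting.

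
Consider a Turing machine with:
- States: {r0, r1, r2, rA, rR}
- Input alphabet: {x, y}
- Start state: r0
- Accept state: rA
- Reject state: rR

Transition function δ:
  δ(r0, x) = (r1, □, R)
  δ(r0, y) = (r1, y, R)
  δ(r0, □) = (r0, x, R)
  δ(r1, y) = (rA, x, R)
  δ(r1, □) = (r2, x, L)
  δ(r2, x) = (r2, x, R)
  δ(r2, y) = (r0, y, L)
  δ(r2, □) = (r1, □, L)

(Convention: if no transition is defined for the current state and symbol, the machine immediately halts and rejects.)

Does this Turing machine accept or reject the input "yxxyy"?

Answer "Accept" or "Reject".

Execution trace:
Initial: [r0]yxxyy
Step 1: δ(r0, y) = (r1, y, R) → y[r1]xxyy

No transition is defined for δ(r1, x). By convention the machine halts and rejects.

Answer: Reject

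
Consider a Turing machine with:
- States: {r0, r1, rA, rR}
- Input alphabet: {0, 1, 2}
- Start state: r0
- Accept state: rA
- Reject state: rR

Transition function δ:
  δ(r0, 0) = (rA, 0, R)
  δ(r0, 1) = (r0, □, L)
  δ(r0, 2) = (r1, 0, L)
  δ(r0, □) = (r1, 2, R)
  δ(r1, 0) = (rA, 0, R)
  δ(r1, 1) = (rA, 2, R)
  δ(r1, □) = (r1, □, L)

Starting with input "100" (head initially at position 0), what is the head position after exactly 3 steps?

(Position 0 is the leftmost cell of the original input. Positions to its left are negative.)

Execution trace (head position shown):
Step 0: [r0]100  (head at position 0)
Step 1: move left → [r0]□□00  (head at position -1)
Step 2: move right → 2[r1]□00  (head at position 0)
Step 3: move left → [r1]2□00  (head at position -1)

After 3 steps, the head is at position -1.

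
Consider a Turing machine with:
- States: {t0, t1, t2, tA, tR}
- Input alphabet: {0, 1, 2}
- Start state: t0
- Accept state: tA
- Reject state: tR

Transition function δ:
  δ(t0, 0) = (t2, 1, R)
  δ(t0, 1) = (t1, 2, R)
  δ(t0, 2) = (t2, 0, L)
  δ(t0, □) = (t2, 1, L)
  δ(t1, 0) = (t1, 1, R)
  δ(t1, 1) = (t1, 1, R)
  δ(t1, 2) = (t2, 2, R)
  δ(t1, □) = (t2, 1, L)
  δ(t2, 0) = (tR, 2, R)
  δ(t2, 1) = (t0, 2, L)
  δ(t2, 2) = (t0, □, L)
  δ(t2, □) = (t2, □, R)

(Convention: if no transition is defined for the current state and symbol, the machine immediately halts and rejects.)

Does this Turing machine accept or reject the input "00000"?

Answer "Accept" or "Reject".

Execution trace:
Initial: [t0]00000
Step 1: δ(t0, 0) = (t2, 1, R) → 1[t2]0000
Step 2: δ(t2, 0) = (tR, 2, R) → 12[tR]000

The machine reaches the reject state tR and halts.

Answer: Reject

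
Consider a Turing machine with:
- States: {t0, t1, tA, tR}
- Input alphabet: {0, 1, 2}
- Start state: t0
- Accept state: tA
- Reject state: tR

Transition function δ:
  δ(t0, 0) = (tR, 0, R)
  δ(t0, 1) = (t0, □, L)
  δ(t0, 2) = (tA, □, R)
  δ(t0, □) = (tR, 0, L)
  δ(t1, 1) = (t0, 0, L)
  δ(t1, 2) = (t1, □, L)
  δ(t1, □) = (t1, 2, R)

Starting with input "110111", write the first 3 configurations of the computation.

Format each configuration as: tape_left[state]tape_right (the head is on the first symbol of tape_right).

Transitions applied:
Step 1: δ(t0, 1) = (t0, □, L)
Step 2: δ(t0, □) = (tR, 0, L)

The first 3 configurations are:
[t0]110111 ⊢ [t0]□□10111 ⊢ [tR]□0□10111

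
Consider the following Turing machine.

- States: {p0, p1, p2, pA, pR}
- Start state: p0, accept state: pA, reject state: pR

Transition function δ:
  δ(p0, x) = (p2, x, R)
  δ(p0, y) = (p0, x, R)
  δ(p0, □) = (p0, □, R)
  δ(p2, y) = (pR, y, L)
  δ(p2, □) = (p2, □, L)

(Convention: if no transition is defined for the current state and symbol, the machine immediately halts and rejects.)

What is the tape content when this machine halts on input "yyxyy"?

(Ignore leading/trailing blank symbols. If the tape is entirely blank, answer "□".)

Execution trace:
Initial: [p0]yyxyy
Step 1: δ(p0, y) = (p0, x, R) → x[p0]yxyy
Step 2: δ(p0, y) = (p0, x, R) → xx[p0]xyy
Step 3: δ(p0, x) = (p2, x, R) → xxx[p2]yy
Step 4: δ(p2, y) = (pR, y, L) → xx[pR]xyy

The machine reaches the reject state pR and halts.

Final tape (ignoring leading/trailing blanks): xxxyy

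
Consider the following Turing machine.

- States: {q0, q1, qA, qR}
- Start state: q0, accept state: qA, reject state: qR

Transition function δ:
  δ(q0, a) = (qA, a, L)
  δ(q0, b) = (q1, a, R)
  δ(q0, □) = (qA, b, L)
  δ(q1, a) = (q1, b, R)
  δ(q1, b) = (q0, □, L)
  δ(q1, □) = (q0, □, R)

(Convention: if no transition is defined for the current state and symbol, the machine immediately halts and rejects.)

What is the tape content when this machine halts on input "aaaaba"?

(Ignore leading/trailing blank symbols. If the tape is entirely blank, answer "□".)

Execution trace:
Initial: [q0]aaaaba
Step 1: δ(q0, a) = (qA, a, L) → [qA]□aaaaba

The machine reaches the accept state qA and halts.

Final tape (ignoring leading/trailing blanks): aaaaba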